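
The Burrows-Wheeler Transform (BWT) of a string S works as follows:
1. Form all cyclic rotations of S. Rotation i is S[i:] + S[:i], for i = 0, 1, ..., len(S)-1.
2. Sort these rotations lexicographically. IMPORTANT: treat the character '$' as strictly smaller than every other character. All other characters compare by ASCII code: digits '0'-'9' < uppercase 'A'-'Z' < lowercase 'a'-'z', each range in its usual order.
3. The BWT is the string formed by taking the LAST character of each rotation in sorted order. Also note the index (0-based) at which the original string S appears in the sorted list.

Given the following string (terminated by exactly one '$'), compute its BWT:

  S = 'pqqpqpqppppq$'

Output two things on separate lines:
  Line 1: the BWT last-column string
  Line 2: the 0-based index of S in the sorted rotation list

All 13 rotations (rotation i = S[i:]+S[:i]):
  rot[0] = pqqpqpqppppq$
  rot[1] = qqpqpqppppq$p
  rot[2] = qpqpqppppq$pq
  rot[3] = pqpqppppq$pqq
  rot[4] = qpqppppq$pqqp
  rot[5] = pqppppq$pqqpq
  rot[6] = qppppq$pqqpqp
  rot[7] = ppppq$pqqpqpq
  rot[8] = pppq$pqqpqpqp
  rot[9] = ppq$pqqpqpqpp
  rot[10] = pq$pqqpqpqppp
  rot[11] = q$pqqpqpqpppp
  rot[12] = $pqqpqpqppppq
Sorted (with $ < everything):
  sorted[0] = $pqqpqpqppppq  (last char: 'q')
  sorted[1] = ppppq$pqqpqpq  (last char: 'q')
  sorted[2] = pppq$pqqpqpqp  (last char: 'p')
  sorted[3] = ppq$pqqpqpqpp  (last char: 'p')
  sorted[4] = pq$pqqpqpqppp  (last char: 'p')
  sorted[5] = pqppppq$pqqpq  (last char: 'q')
  sorted[6] = pqpqppppq$pqq  (last char: 'q')
  sorted[7] = pqqpqpqppppq$  (last char: '$')
  sorted[8] = q$pqqpqpqpppp  (last char: 'p')
  sorted[9] = qppppq$pqqpqp  (last char: 'p')
  sorted[10] = qpqppppq$pqqp  (last char: 'p')
  sorted[11] = qpqpqppppq$pq  (last char: 'q')
  sorted[12] = qqpqpqppppq$p  (last char: 'p')
Last column: qqpppqq$pppqp
Original string S is at sorted index 7

Answer: qqpppqq$pppqp
7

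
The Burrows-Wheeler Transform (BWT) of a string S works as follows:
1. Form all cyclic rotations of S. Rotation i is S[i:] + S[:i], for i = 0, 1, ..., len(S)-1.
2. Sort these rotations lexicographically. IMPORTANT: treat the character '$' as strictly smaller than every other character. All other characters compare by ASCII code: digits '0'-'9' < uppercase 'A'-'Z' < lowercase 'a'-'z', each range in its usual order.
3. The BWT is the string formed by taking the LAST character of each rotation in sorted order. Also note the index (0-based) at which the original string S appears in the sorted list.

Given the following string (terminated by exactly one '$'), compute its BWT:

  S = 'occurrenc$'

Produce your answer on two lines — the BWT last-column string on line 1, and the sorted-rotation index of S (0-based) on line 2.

Answer: cnocre$ruc
6

Derivation:
All 10 rotations (rotation i = S[i:]+S[:i]):
  rot[0] = occurrenc$
  rot[1] = ccurrenc$o
  rot[2] = currenc$oc
  rot[3] = urrenc$occ
  rot[4] = rrenc$occu
  rot[5] = renc$occur
  rot[6] = enc$occurr
  rot[7] = nc$occurre
  rot[8] = c$occurren
  rot[9] = $occurrenc
Sorted (with $ < everything):
  sorted[0] = $occurrenc  (last char: 'c')
  sorted[1] = c$occurren  (last char: 'n')
  sorted[2] = ccurrenc$o  (last char: 'o')
  sorted[3] = currenc$oc  (last char: 'c')
  sorted[4] = enc$occurr  (last char: 'r')
  sorted[5] = nc$occurre  (last char: 'e')
  sorted[6] = occurrenc$  (last char: '$')
  sorted[7] = renc$occur  (last char: 'r')
  sorted[8] = rrenc$occu  (last char: 'u')
  sorted[9] = urrenc$occ  (last char: 'c')
Last column: cnocre$ruc
Original string S is at sorted index 6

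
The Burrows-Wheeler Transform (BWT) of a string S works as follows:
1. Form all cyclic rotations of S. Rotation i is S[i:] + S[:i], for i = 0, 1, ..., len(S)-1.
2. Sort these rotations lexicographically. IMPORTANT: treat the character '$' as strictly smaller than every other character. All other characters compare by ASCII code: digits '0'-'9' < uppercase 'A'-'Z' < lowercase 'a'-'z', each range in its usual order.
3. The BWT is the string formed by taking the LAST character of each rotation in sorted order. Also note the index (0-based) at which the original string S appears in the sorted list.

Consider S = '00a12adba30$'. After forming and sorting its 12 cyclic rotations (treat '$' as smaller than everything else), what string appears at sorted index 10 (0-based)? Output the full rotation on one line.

All 12 rotations (rotation i = S[i:]+S[:i]):
  rot[0] = 00a12adba30$
  rot[1] = 0a12adba30$0
  rot[2] = a12adba30$00
  rot[3] = 12adba30$00a
  rot[4] = 2adba30$00a1
  rot[5] = adba30$00a12
  rot[6] = dba30$00a12a
  rot[7] = ba30$00a12ad
  rot[8] = a30$00a12adb
  rot[9] = 30$00a12adba
  rot[10] = 0$00a12adba3
  rot[11] = $00a12adba30
Sorted (with $ < everything):
  sorted[0] = $00a12adba30
  sorted[1] = 0$00a12adba3
  sorted[2] = 00a12adba30$
  sorted[3] = 0a12adba30$0
  sorted[4] = 12adba30$00a
  sorted[5] = 2adba30$00a1
  sorted[6] = 30$00a12adba
  sorted[7] = a12adba30$00
  sorted[8] = a30$00a12adb
  sorted[9] = adba30$00a12
  sorted[10] = ba30$00a12ad
  sorted[11] = dba30$00a12a
sorted[10] = ba30$00a12ad

Answer: ba30$00a12ad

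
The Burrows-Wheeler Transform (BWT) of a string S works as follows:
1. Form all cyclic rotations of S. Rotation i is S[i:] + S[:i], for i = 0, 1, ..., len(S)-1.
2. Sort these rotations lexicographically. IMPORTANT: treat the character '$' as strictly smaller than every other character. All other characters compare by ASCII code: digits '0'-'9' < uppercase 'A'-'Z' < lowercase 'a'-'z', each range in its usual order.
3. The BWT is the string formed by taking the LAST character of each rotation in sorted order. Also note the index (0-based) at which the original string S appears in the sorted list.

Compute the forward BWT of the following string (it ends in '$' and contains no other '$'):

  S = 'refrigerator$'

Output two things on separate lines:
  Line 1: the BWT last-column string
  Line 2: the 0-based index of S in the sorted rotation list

Answer: rrrgeirtoe$fa
10

Derivation:
All 13 rotations (rotation i = S[i:]+S[:i]):
  rot[0] = refrigerator$
  rot[1] = efrigerator$r
  rot[2] = frigerator$re
  rot[3] = rigerator$ref
  rot[4] = igerator$refr
  rot[5] = gerator$refri
  rot[6] = erator$refrig
  rot[7] = rator$refrige
  rot[8] = ator$refriger
  rot[9] = tor$refrigera
  rot[10] = or$refrigerat
  rot[11] = r$refrigerato
  rot[12] = $refrigerator
Sorted (with $ < everything):
  sorted[0] = $refrigerator  (last char: 'r')
  sorted[1] = ator$refriger  (last char: 'r')
  sorted[2] = efrigerator$r  (last char: 'r')
  sorted[3] = erator$refrig  (last char: 'g')
  sorted[4] = frigerator$re  (last char: 'e')
  sorted[5] = gerator$refri  (last char: 'i')
  sorted[6] = igerator$refr  (last char: 'r')
  sorted[7] = or$refrigerat  (last char: 't')
  sorted[8] = r$refrigerato  (last char: 'o')
  sorted[9] = rator$refrige  (last char: 'e')
  sorted[10] = refrigerator$  (last char: '$')
  sorted[11] = rigerator$ref  (last char: 'f')
  sorted[12] = tor$refrigera  (last char: 'a')
Last column: rrrgeirtoe$fa
Original string S is at sorted index 10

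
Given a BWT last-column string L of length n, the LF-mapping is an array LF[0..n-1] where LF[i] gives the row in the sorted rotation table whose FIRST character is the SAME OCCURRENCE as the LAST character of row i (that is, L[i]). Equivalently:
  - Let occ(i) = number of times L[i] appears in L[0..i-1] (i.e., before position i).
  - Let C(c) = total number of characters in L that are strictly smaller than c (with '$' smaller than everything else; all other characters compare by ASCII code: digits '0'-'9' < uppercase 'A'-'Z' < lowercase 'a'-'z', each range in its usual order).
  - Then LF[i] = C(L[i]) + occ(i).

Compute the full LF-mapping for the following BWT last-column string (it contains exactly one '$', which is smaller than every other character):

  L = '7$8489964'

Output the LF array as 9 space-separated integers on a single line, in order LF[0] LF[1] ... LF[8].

Answer: 4 0 5 1 6 7 8 3 2

Derivation:
Char counts: '$':1, '4':2, '6':1, '7':1, '8':2, '9':2
C (first-col start): C('$')=0, C('4')=1, C('6')=3, C('7')=4, C('8')=5, C('9')=7
L[0]='7': occ=0, LF[0]=C('7')+0=4+0=4
L[1]='$': occ=0, LF[1]=C('$')+0=0+0=0
L[2]='8': occ=0, LF[2]=C('8')+0=5+0=5
L[3]='4': occ=0, LF[3]=C('4')+0=1+0=1
L[4]='8': occ=1, LF[4]=C('8')+1=5+1=6
L[5]='9': occ=0, LF[5]=C('9')+0=7+0=7
L[6]='9': occ=1, LF[6]=C('9')+1=7+1=8
L[7]='6': occ=0, LF[7]=C('6')+0=3+0=3
L[8]='4': occ=1, LF[8]=C('4')+1=1+1=2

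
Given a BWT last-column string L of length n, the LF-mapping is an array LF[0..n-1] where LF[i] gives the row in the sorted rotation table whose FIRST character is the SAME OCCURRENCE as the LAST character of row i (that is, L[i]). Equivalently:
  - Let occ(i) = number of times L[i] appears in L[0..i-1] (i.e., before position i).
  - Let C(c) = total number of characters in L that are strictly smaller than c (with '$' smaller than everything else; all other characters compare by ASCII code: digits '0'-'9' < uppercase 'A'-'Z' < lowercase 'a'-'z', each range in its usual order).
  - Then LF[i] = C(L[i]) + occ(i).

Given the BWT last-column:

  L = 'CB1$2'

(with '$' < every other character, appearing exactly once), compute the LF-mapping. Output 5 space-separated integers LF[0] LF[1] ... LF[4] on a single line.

Char counts: '$':1, '1':1, '2':1, 'B':1, 'C':1
C (first-col start): C('$')=0, C('1')=1, C('2')=2, C('B')=3, C('C')=4
L[0]='C': occ=0, LF[0]=C('C')+0=4+0=4
L[1]='B': occ=0, LF[1]=C('B')+0=3+0=3
L[2]='1': occ=0, LF[2]=C('1')+0=1+0=1
L[3]='$': occ=0, LF[3]=C('$')+0=0+0=0
L[4]='2': occ=0, LF[4]=C('2')+0=2+0=2

Answer: 4 3 1 0 2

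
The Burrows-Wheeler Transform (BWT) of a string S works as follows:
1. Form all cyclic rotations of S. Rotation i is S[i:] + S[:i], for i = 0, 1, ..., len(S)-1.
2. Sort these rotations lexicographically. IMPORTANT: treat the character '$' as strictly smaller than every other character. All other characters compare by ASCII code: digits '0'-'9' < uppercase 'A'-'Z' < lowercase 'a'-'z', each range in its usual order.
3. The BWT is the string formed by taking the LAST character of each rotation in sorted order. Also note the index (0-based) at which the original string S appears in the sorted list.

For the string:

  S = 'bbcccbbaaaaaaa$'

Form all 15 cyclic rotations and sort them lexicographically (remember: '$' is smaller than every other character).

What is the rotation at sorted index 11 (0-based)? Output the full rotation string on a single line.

All 15 rotations (rotation i = S[i:]+S[:i]):
  rot[0] = bbcccbbaaaaaaa$
  rot[1] = bcccbbaaaaaaa$b
  rot[2] = cccbbaaaaaaa$bb
  rot[3] = ccbbaaaaaaa$bbc
  rot[4] = cbbaaaaaaa$bbcc
  rot[5] = bbaaaaaaa$bbccc
  rot[6] = baaaaaaa$bbcccb
  rot[7] = aaaaaaa$bbcccbb
  rot[8] = aaaaaa$bbcccbba
  rot[9] = aaaaa$bbcccbbaa
  rot[10] = aaaa$bbcccbbaaa
  rot[11] = aaa$bbcccbbaaaa
  rot[12] = aa$bbcccbbaaaaa
  rot[13] = a$bbcccbbaaaaaa
  rot[14] = $bbcccbbaaaaaaa
Sorted (with $ < everything):
  sorted[0] = $bbcccbbaaaaaaa
  sorted[1] = a$bbcccbbaaaaaa
  sorted[2] = aa$bbcccbbaaaaa
  sorted[3] = aaa$bbcccbbaaaa
  sorted[4] = aaaa$bbcccbbaaa
  sorted[5] = aaaaa$bbcccbbaa
  sorted[6] = aaaaaa$bbcccbba
  sorted[7] = aaaaaaa$bbcccbb
  sorted[8] = baaaaaaa$bbcccb
  sorted[9] = bbaaaaaaa$bbccc
  sorted[10] = bbcccbbaaaaaaa$
  sorted[11] = bcccbbaaaaaaa$b
  sorted[12] = cbbaaaaaaa$bbcc
  sorted[13] = ccbbaaaaaaa$bbc
  sorted[14] = cccbbaaaaaaa$bb
sorted[11] = bcccbbaaaaaaa$b

Answer: bcccbbaaaaaaa$b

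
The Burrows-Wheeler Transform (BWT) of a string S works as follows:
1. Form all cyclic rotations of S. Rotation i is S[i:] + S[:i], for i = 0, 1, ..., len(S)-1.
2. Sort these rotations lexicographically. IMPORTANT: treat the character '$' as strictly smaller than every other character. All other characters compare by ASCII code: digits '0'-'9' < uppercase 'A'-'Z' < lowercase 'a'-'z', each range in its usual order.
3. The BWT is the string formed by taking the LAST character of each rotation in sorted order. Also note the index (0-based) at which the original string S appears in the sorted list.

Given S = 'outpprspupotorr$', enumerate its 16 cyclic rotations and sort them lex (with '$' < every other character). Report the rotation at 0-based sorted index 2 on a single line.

Answer: otorr$outpprspup

Derivation:
All 16 rotations (rotation i = S[i:]+S[:i]):
  rot[0] = outpprspupotorr$
  rot[1] = utpprspupotorr$o
  rot[2] = tpprspupotorr$ou
  rot[3] = pprspupotorr$out
  rot[4] = prspupotorr$outp
  rot[5] = rspupotorr$outpp
  rot[6] = spupotorr$outppr
  rot[7] = pupotorr$outpprs
  rot[8] = upotorr$outpprsp
  rot[9] = potorr$outpprspu
  rot[10] = otorr$outpprspup
  rot[11] = torr$outpprspupo
  rot[12] = orr$outpprspupot
  rot[13] = rr$outpprspupoto
  rot[14] = r$outpprspupotor
  rot[15] = $outpprspupotorr
Sorted (with $ < everything):
  sorted[0] = $outpprspupotorr
  sorted[1] = orr$outpprspupot
  sorted[2] = otorr$outpprspup
  sorted[3] = outpprspupotorr$
  sorted[4] = potorr$outpprspu
  sorted[5] = pprspupotorr$out
  sorted[6] = prspupotorr$outp
  sorted[7] = pupotorr$outpprs
  sorted[8] = r$outpprspupotor
  sorted[9] = rr$outpprspupoto
  sorted[10] = rspupotorr$outpp
  sorted[11] = spupotorr$outppr
  sorted[12] = torr$outpprspupo
  sorted[13] = tpprspupotorr$ou
  sorted[14] = upotorr$outpprsp
  sorted[15] = utpprspupotorr$o
sorted[2] = otorr$outpprspup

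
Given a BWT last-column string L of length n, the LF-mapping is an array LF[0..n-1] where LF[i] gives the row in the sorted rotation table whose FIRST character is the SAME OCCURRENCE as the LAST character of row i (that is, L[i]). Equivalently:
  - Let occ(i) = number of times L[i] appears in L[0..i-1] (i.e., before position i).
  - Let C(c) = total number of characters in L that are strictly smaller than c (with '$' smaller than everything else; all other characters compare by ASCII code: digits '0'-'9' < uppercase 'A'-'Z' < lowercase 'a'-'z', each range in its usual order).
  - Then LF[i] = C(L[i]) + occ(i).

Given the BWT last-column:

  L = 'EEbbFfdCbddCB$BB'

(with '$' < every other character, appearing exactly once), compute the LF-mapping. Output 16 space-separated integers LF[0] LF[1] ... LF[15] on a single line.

Answer: 6 7 9 10 8 15 12 4 11 13 14 5 1 0 2 3

Derivation:
Char counts: '$':1, 'B':3, 'C':2, 'E':2, 'F':1, 'b':3, 'd':3, 'f':1
C (first-col start): C('$')=0, C('B')=1, C('C')=4, C('E')=6, C('F')=8, C('b')=9, C('d')=12, C('f')=15
L[0]='E': occ=0, LF[0]=C('E')+0=6+0=6
L[1]='E': occ=1, LF[1]=C('E')+1=6+1=7
L[2]='b': occ=0, LF[2]=C('b')+0=9+0=9
L[3]='b': occ=1, LF[3]=C('b')+1=9+1=10
L[4]='F': occ=0, LF[4]=C('F')+0=8+0=8
L[5]='f': occ=0, LF[5]=C('f')+0=15+0=15
L[6]='d': occ=0, LF[6]=C('d')+0=12+0=12
L[7]='C': occ=0, LF[7]=C('C')+0=4+0=4
L[8]='b': occ=2, LF[8]=C('b')+2=9+2=11
L[9]='d': occ=1, LF[9]=C('d')+1=12+1=13
L[10]='d': occ=2, LF[10]=C('d')+2=12+2=14
L[11]='C': occ=1, LF[11]=C('C')+1=4+1=5
L[12]='B': occ=0, LF[12]=C('B')+0=1+0=1
L[13]='$': occ=0, LF[13]=C('$')+0=0+0=0
L[14]='B': occ=1, LF[14]=C('B')+1=1+1=2
L[15]='B': occ=2, LF[15]=C('B')+2=1+2=3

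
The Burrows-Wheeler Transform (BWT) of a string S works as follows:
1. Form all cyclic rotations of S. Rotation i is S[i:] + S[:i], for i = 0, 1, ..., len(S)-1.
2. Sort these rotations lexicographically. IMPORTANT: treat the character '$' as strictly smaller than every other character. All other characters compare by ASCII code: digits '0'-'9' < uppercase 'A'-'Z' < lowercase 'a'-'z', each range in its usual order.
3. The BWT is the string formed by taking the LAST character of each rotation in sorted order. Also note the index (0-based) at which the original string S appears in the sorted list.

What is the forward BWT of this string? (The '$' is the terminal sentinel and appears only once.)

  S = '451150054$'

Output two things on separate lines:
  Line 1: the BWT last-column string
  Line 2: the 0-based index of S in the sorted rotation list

All 10 rotations (rotation i = S[i:]+S[:i]):
  rot[0] = 451150054$
  rot[1] = 51150054$4
  rot[2] = 1150054$45
  rot[3] = 150054$451
  rot[4] = 50054$4511
  rot[5] = 0054$45115
  rot[6] = 054$451150
  rot[7] = 54$4511500
  rot[8] = 4$45115005
  rot[9] = $451150054
Sorted (with $ < everything):
  sorted[0] = $451150054  (last char: '4')
  sorted[1] = 0054$45115  (last char: '5')
  sorted[2] = 054$451150  (last char: '0')
  sorted[3] = 1150054$45  (last char: '5')
  sorted[4] = 150054$451  (last char: '1')
  sorted[5] = 4$45115005  (last char: '5')
  sorted[6] = 451150054$  (last char: '$')
  sorted[7] = 50054$4511  (last char: '1')
  sorted[8] = 51150054$4  (last char: '4')
  sorted[9] = 54$4511500  (last char: '0')
Last column: 450515$140
Original string S is at sorted index 6

Answer: 450515$140
6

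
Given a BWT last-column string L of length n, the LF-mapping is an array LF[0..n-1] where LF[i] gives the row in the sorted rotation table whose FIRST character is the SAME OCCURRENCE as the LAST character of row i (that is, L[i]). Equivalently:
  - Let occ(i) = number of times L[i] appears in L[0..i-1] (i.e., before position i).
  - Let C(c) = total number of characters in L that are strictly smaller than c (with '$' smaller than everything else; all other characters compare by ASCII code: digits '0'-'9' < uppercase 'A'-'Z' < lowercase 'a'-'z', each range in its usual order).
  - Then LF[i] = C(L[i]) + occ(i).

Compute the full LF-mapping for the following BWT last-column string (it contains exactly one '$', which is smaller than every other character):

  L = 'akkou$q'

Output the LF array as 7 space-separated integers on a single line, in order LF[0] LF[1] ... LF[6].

Char counts: '$':1, 'a':1, 'k':2, 'o':1, 'q':1, 'u':1
C (first-col start): C('$')=0, C('a')=1, C('k')=2, C('o')=4, C('q')=5, C('u')=6
L[0]='a': occ=0, LF[0]=C('a')+0=1+0=1
L[1]='k': occ=0, LF[1]=C('k')+0=2+0=2
L[2]='k': occ=1, LF[2]=C('k')+1=2+1=3
L[3]='o': occ=0, LF[3]=C('o')+0=4+0=4
L[4]='u': occ=0, LF[4]=C('u')+0=6+0=6
L[5]='$': occ=0, LF[5]=C('$')+0=0+0=0
L[6]='q': occ=0, LF[6]=C('q')+0=5+0=5

Answer: 1 2 3 4 6 0 5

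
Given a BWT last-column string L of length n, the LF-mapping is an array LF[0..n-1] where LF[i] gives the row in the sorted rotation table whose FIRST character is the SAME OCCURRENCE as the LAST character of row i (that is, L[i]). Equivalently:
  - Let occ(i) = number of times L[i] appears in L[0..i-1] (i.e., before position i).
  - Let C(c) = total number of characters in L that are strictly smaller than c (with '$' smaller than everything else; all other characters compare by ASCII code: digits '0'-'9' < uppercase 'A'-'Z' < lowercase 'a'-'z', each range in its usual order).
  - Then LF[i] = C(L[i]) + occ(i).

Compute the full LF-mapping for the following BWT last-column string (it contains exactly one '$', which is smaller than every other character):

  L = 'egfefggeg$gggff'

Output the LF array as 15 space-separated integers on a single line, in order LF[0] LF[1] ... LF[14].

Char counts: '$':1, 'e':3, 'f':4, 'g':7
C (first-col start): C('$')=0, C('e')=1, C('f')=4, C('g')=8
L[0]='e': occ=0, LF[0]=C('e')+0=1+0=1
L[1]='g': occ=0, LF[1]=C('g')+0=8+0=8
L[2]='f': occ=0, LF[2]=C('f')+0=4+0=4
L[3]='e': occ=1, LF[3]=C('e')+1=1+1=2
L[4]='f': occ=1, LF[4]=C('f')+1=4+1=5
L[5]='g': occ=1, LF[5]=C('g')+1=8+1=9
L[6]='g': occ=2, LF[6]=C('g')+2=8+2=10
L[7]='e': occ=2, LF[7]=C('e')+2=1+2=3
L[8]='g': occ=3, LF[8]=C('g')+3=8+3=11
L[9]='$': occ=0, LF[9]=C('$')+0=0+0=0
L[10]='g': occ=4, LF[10]=C('g')+4=8+4=12
L[11]='g': occ=5, LF[11]=C('g')+5=8+5=13
L[12]='g': occ=6, LF[12]=C('g')+6=8+6=14
L[13]='f': occ=2, LF[13]=C('f')+2=4+2=6
L[14]='f': occ=3, LF[14]=C('f')+3=4+3=7

Answer: 1 8 4 2 5 9 10 3 11 0 12 13 14 6 7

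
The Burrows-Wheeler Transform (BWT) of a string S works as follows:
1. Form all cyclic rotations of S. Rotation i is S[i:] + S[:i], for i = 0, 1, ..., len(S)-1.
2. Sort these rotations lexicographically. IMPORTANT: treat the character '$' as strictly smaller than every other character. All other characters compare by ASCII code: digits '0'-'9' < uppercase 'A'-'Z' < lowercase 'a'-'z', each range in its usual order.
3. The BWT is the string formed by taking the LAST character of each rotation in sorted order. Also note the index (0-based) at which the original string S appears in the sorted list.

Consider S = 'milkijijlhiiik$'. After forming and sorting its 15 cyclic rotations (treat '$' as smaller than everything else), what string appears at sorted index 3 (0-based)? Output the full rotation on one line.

All 15 rotations (rotation i = S[i:]+S[:i]):
  rot[0] = milkijijlhiiik$
  rot[1] = ilkijijlhiiik$m
  rot[2] = lkijijlhiiik$mi
  rot[3] = kijijlhiiik$mil
  rot[4] = ijijlhiiik$milk
  rot[5] = jijlhiiik$milki
  rot[6] = ijlhiiik$milkij
  rot[7] = jlhiiik$milkiji
  rot[8] = lhiiik$milkijij
  rot[9] = hiiik$milkijijl
  rot[10] = iiik$milkijijlh
  rot[11] = iik$milkijijlhi
  rot[12] = ik$milkijijlhii
  rot[13] = k$milkijijlhiii
  rot[14] = $milkijijlhiiik
Sorted (with $ < everything):
  sorted[0] = $milkijijlhiiik
  sorted[1] = hiiik$milkijijl
  sorted[2] = iiik$milkijijlh
  sorted[3] = iik$milkijijlhi
  sorted[4] = ijijlhiiik$milk
  sorted[5] = ijlhiiik$milkij
  sorted[6] = ik$milkijijlhii
  sorted[7] = ilkijijlhiiik$m
  sorted[8] = jijlhiiik$milki
  sorted[9] = jlhiiik$milkiji
  sorted[10] = k$milkijijlhiii
  sorted[11] = kijijlhiiik$mil
  sorted[12] = lhiiik$milkijij
  sorted[13] = lkijijlhiiik$mi
  sorted[14] = milkijijlhiiik$
sorted[3] = iik$milkijijlhi

Answer: iik$milkijijlhi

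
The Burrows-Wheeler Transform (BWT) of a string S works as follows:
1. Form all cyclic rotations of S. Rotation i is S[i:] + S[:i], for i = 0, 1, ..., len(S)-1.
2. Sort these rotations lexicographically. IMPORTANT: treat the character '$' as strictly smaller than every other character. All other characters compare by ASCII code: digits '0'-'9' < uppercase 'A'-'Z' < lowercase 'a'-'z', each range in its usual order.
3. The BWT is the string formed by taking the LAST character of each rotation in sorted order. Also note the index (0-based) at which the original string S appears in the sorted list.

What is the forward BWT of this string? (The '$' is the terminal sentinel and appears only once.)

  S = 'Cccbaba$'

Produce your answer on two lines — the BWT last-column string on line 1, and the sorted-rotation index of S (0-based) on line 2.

All 8 rotations (rotation i = S[i:]+S[:i]):
  rot[0] = Cccbaba$
  rot[1] = ccbaba$C
  rot[2] = cbaba$Cc
  rot[3] = baba$Ccc
  rot[4] = aba$Cccb
  rot[5] = ba$Cccba
  rot[6] = a$Cccbab
  rot[7] = $Cccbaba
Sorted (with $ < everything):
  sorted[0] = $Cccbaba  (last char: 'a')
  sorted[1] = Cccbaba$  (last char: '$')
  sorted[2] = a$Cccbab  (last char: 'b')
  sorted[3] = aba$Cccb  (last char: 'b')
  sorted[4] = ba$Cccba  (last char: 'a')
  sorted[5] = baba$Ccc  (last char: 'c')
  sorted[6] = cbaba$Cc  (last char: 'c')
  sorted[7] = ccbaba$C  (last char: 'C')
Last column: a$bbaccC
Original string S is at sorted index 1

Answer: a$bbaccC
1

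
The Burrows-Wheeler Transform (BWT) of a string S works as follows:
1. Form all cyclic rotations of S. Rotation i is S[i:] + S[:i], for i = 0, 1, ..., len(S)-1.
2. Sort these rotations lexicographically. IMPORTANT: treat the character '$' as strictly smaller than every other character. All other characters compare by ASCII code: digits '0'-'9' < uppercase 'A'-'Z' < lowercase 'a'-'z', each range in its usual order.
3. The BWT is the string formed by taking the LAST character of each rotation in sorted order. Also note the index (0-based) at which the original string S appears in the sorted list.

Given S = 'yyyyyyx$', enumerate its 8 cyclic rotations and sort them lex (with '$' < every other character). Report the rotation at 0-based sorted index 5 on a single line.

All 8 rotations (rotation i = S[i:]+S[:i]):
  rot[0] = yyyyyyx$
  rot[1] = yyyyyx$y
  rot[2] = yyyyx$yy
  rot[3] = yyyx$yyy
  rot[4] = yyx$yyyy
  rot[5] = yx$yyyyy
  rot[6] = x$yyyyyy
  rot[7] = $yyyyyyx
Sorted (with $ < everything):
  sorted[0] = $yyyyyyx
  sorted[1] = x$yyyyyy
  sorted[2] = yx$yyyyy
  sorted[3] = yyx$yyyy
  sorted[4] = yyyx$yyy
  sorted[5] = yyyyx$yy
  sorted[6] = yyyyyx$y
  sorted[7] = yyyyyyx$
sorted[5] = yyyyx$yy

Answer: yyyyx$yy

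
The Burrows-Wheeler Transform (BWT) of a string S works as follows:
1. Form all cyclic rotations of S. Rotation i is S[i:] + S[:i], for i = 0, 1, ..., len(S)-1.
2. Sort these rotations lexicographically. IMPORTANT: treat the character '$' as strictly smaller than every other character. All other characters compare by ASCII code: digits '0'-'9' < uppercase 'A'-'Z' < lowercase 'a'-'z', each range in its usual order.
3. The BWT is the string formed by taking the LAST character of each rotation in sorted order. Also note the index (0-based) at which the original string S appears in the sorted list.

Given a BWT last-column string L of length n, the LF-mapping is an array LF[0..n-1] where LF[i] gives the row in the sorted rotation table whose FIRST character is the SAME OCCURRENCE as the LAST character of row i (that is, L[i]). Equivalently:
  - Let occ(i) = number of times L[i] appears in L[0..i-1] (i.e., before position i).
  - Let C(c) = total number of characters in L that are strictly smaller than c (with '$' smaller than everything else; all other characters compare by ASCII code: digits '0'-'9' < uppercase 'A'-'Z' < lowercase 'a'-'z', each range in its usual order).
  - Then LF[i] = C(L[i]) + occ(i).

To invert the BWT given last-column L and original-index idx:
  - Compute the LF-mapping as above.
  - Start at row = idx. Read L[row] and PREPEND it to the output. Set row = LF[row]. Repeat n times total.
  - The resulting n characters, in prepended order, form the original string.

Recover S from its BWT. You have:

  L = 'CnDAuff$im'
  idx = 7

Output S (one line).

Answer: muffinADC$

Derivation:
LF mapping: 2 8 3 1 9 4 5 0 6 7
Walk LF starting at row 7, prepending L[row]:
  step 1: row=7, L[7]='$', prepend. Next row=LF[7]=0
  step 2: row=0, L[0]='C', prepend. Next row=LF[0]=2
  step 3: row=2, L[2]='D', prepend. Next row=LF[2]=3
  step 4: row=3, L[3]='A', prepend. Next row=LF[3]=1
  step 5: row=1, L[1]='n', prepend. Next row=LF[1]=8
  step 6: row=8, L[8]='i', prepend. Next row=LF[8]=6
  step 7: row=6, L[6]='f', prepend. Next row=LF[6]=5
  step 8: row=5, L[5]='f', prepend. Next row=LF[5]=4
  step 9: row=4, L[4]='u', prepend. Next row=LF[4]=9
  step 10: row=9, L[9]='m', prepend. Next row=LF[9]=7
Reversed output: muffinADC$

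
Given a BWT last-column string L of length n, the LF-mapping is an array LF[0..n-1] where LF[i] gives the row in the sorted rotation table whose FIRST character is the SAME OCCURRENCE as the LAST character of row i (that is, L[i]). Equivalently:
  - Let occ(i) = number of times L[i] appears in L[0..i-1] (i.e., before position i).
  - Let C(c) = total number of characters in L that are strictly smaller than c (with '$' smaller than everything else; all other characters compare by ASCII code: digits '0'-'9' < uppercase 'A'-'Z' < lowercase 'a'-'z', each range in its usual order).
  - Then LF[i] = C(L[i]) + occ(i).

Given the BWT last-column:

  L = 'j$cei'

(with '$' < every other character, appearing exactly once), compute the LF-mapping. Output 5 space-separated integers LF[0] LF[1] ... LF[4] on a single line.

Answer: 4 0 1 2 3

Derivation:
Char counts: '$':1, 'c':1, 'e':1, 'i':1, 'j':1
C (first-col start): C('$')=0, C('c')=1, C('e')=2, C('i')=3, C('j')=4
L[0]='j': occ=0, LF[0]=C('j')+0=4+0=4
L[1]='$': occ=0, LF[1]=C('$')+0=0+0=0
L[2]='c': occ=0, LF[2]=C('c')+0=1+0=1
L[3]='e': occ=0, LF[3]=C('e')+0=2+0=2
L[4]='i': occ=0, LF[4]=C('i')+0=3+0=3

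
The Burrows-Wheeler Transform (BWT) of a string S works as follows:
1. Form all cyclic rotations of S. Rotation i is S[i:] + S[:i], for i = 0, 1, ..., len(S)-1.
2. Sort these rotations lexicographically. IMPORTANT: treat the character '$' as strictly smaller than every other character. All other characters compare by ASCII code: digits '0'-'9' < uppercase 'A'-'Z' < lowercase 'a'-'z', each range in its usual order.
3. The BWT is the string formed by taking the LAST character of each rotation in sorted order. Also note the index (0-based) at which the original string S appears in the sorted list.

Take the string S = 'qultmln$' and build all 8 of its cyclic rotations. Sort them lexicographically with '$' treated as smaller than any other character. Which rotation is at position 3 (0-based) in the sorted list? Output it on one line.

Answer: mln$qult

Derivation:
All 8 rotations (rotation i = S[i:]+S[:i]):
  rot[0] = qultmln$
  rot[1] = ultmln$q
  rot[2] = ltmln$qu
  rot[3] = tmln$qul
  rot[4] = mln$qult
  rot[5] = ln$qultm
  rot[6] = n$qultml
  rot[7] = $qultmln
Sorted (with $ < everything):
  sorted[0] = $qultmln
  sorted[1] = ln$qultm
  sorted[2] = ltmln$qu
  sorted[3] = mln$qult
  sorted[4] = n$qultml
  sorted[5] = qultmln$
  sorted[6] = tmln$qul
  sorted[7] = ultmln$q
sorted[3] = mln$qult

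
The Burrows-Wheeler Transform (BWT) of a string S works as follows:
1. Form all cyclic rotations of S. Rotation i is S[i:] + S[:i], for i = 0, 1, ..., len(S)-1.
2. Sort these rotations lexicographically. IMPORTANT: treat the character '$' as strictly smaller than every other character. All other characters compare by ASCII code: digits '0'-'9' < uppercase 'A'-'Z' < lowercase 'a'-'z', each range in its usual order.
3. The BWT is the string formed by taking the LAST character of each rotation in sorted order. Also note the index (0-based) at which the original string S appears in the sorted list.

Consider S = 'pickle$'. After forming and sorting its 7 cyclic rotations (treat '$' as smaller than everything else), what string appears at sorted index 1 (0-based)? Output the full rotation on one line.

Answer: ckle$pi

Derivation:
All 7 rotations (rotation i = S[i:]+S[:i]):
  rot[0] = pickle$
  rot[1] = ickle$p
  rot[2] = ckle$pi
  rot[3] = kle$pic
  rot[4] = le$pick
  rot[5] = e$pickl
  rot[6] = $pickle
Sorted (with $ < everything):
  sorted[0] = $pickle
  sorted[1] = ckle$pi
  sorted[2] = e$pickl
  sorted[3] = ickle$p
  sorted[4] = kle$pic
  sorted[5] = le$pick
  sorted[6] = pickle$
sorted[1] = ckle$pi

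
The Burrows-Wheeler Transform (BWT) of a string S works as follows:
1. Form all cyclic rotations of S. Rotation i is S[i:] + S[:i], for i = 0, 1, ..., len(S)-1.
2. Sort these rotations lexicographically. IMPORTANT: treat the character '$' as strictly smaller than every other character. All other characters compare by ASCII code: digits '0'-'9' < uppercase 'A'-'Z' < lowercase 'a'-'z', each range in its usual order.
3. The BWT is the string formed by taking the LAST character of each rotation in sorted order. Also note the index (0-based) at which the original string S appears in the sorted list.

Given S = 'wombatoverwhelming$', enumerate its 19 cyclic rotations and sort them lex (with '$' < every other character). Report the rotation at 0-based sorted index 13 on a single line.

All 19 rotations (rotation i = S[i:]+S[:i]):
  rot[0] = wombatoverwhelming$
  rot[1] = ombatoverwhelming$w
  rot[2] = mbatoverwhelming$wo
  rot[3] = batoverwhelming$wom
  rot[4] = atoverwhelming$womb
  rot[5] = toverwhelming$womba
  rot[6] = overwhelming$wombat
  rot[7] = verwhelming$wombato
  rot[8] = erwhelming$wombatov
  rot[9] = rwhelming$wombatove
  rot[10] = whelming$wombatover
  rot[11] = helming$wombatoverw
  rot[12] = elming$wombatoverwh
  rot[13] = lming$wombatoverwhe
  rot[14] = ming$wombatoverwhel
  rot[15] = ing$wombatoverwhelm
  rot[16] = ng$wombatoverwhelmi
  rot[17] = g$wombatoverwhelmin
  rot[18] = $wombatoverwhelming
Sorted (with $ < everything):
  sorted[0] = $wombatoverwhelming
  sorted[1] = atoverwhelming$womb
  sorted[2] = batoverwhelming$wom
  sorted[3] = elming$wombatoverwh
  sorted[4] = erwhelming$wombatov
  sorted[5] = g$wombatoverwhelmin
  sorted[6] = helming$wombatoverw
  sorted[7] = ing$wombatoverwhelm
  sorted[8] = lming$wombatoverwhe
  sorted[9] = mbatoverwhelming$wo
  sorted[10] = ming$wombatoverwhel
  sorted[11] = ng$wombatoverwhelmi
  sorted[12] = ombatoverwhelming$w
  sorted[13] = overwhelming$wombat
  sorted[14] = rwhelming$wombatove
  sorted[15] = toverwhelming$womba
  sorted[16] = verwhelming$wombato
  sorted[17] = whelming$wombatover
  sorted[18] = wombatoverwhelming$
sorted[13] = overwhelming$wombat

Answer: overwhelming$wombat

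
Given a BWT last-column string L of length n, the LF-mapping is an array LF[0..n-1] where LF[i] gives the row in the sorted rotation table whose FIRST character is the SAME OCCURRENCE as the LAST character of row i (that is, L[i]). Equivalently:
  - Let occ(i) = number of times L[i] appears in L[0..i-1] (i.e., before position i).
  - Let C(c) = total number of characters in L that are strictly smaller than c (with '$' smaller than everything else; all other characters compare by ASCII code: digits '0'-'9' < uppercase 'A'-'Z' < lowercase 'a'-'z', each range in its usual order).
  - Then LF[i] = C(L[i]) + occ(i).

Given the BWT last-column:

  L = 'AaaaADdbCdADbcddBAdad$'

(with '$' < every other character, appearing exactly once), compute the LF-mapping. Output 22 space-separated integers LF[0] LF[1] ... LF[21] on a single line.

Char counts: '$':1, 'A':4, 'B':1, 'C':1, 'D':2, 'a':4, 'b':2, 'c':1, 'd':6
C (first-col start): C('$')=0, C('A')=1, C('B')=5, C('C')=6, C('D')=7, C('a')=9, C('b')=13, C('c')=15, C('d')=16
L[0]='A': occ=0, LF[0]=C('A')+0=1+0=1
L[1]='a': occ=0, LF[1]=C('a')+0=9+0=9
L[2]='a': occ=1, LF[2]=C('a')+1=9+1=10
L[3]='a': occ=2, LF[3]=C('a')+2=9+2=11
L[4]='A': occ=1, LF[4]=C('A')+1=1+1=2
L[5]='D': occ=0, LF[5]=C('D')+0=7+0=7
L[6]='d': occ=0, LF[6]=C('d')+0=16+0=16
L[7]='b': occ=0, LF[7]=C('b')+0=13+0=13
L[8]='C': occ=0, LF[8]=C('C')+0=6+0=6
L[9]='d': occ=1, LF[9]=C('d')+1=16+1=17
L[10]='A': occ=2, LF[10]=C('A')+2=1+2=3
L[11]='D': occ=1, LF[11]=C('D')+1=7+1=8
L[12]='b': occ=1, LF[12]=C('b')+1=13+1=14
L[13]='c': occ=0, LF[13]=C('c')+0=15+0=15
L[14]='d': occ=2, LF[14]=C('d')+2=16+2=18
L[15]='d': occ=3, LF[15]=C('d')+3=16+3=19
L[16]='B': occ=0, LF[16]=C('B')+0=5+0=5
L[17]='A': occ=3, LF[17]=C('A')+3=1+3=4
L[18]='d': occ=4, LF[18]=C('d')+4=16+4=20
L[19]='a': occ=3, LF[19]=C('a')+3=9+3=12
L[20]='d': occ=5, LF[20]=C('d')+5=16+5=21
L[21]='$': occ=0, LF[21]=C('$')+0=0+0=0

Answer: 1 9 10 11 2 7 16 13 6 17 3 8 14 15 18 19 5 4 20 12 21 0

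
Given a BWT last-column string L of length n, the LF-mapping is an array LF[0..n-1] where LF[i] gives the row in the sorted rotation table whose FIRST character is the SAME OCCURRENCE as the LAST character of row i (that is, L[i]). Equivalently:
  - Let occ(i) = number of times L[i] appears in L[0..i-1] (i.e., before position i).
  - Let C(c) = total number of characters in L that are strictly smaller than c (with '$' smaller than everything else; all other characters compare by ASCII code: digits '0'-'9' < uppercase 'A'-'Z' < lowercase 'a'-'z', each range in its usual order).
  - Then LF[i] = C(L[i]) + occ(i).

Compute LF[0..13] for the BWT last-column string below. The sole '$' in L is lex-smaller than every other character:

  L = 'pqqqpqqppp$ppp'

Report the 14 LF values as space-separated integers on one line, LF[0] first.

Char counts: '$':1, 'p':8, 'q':5
C (first-col start): C('$')=0, C('p')=1, C('q')=9
L[0]='p': occ=0, LF[0]=C('p')+0=1+0=1
L[1]='q': occ=0, LF[1]=C('q')+0=9+0=9
L[2]='q': occ=1, LF[2]=C('q')+1=9+1=10
L[3]='q': occ=2, LF[3]=C('q')+2=9+2=11
L[4]='p': occ=1, LF[4]=C('p')+1=1+1=2
L[5]='q': occ=3, LF[5]=C('q')+3=9+3=12
L[6]='q': occ=4, LF[6]=C('q')+4=9+4=13
L[7]='p': occ=2, LF[7]=C('p')+2=1+2=3
L[8]='p': occ=3, LF[8]=C('p')+3=1+3=4
L[9]='p': occ=4, LF[9]=C('p')+4=1+4=5
L[10]='$': occ=0, LF[10]=C('$')+0=0+0=0
L[11]='p': occ=5, LF[11]=C('p')+5=1+5=6
L[12]='p': occ=6, LF[12]=C('p')+6=1+6=7
L[13]='p': occ=7, LF[13]=C('p')+7=1+7=8

Answer: 1 9 10 11 2 12 13 3 4 5 0 6 7 8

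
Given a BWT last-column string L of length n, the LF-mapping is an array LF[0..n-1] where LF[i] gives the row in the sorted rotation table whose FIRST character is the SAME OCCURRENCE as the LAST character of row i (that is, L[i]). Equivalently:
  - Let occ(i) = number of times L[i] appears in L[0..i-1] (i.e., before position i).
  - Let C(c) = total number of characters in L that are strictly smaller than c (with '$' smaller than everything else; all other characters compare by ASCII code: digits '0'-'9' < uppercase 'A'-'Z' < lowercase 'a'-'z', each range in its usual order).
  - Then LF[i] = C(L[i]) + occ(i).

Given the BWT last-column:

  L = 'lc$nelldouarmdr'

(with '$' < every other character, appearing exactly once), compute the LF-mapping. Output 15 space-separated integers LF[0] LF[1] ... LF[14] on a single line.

Answer: 6 2 0 10 5 7 8 3 11 14 1 12 9 4 13

Derivation:
Char counts: '$':1, 'a':1, 'c':1, 'd':2, 'e':1, 'l':3, 'm':1, 'n':1, 'o':1, 'r':2, 'u':1
C (first-col start): C('$')=0, C('a')=1, C('c')=2, C('d')=3, C('e')=5, C('l')=6, C('m')=9, C('n')=10, C('o')=11, C('r')=12, C('u')=14
L[0]='l': occ=0, LF[0]=C('l')+0=6+0=6
L[1]='c': occ=0, LF[1]=C('c')+0=2+0=2
L[2]='$': occ=0, LF[2]=C('$')+0=0+0=0
L[3]='n': occ=0, LF[3]=C('n')+0=10+0=10
L[4]='e': occ=0, LF[4]=C('e')+0=5+0=5
L[5]='l': occ=1, LF[5]=C('l')+1=6+1=7
L[6]='l': occ=2, LF[6]=C('l')+2=6+2=8
L[7]='d': occ=0, LF[7]=C('d')+0=3+0=3
L[8]='o': occ=0, LF[8]=C('o')+0=11+0=11
L[9]='u': occ=0, LF[9]=C('u')+0=14+0=14
L[10]='a': occ=0, LF[10]=C('a')+0=1+0=1
L[11]='r': occ=0, LF[11]=C('r')+0=12+0=12
L[12]='m': occ=0, LF[12]=C('m')+0=9+0=9
L[13]='d': occ=1, LF[13]=C('d')+1=3+1=4
L[14]='r': occ=1, LF[14]=C('r')+1=12+1=13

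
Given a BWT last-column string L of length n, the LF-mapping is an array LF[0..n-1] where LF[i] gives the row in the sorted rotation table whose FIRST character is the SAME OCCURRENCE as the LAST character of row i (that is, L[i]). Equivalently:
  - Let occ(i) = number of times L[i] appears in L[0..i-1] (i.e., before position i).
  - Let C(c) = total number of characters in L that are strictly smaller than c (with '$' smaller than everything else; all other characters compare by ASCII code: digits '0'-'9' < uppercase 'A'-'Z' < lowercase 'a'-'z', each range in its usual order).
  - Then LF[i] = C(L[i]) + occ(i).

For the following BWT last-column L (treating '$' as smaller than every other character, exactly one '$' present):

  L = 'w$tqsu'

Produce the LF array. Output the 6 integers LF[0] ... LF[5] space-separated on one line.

Answer: 5 0 3 1 2 4

Derivation:
Char counts: '$':1, 'q':1, 's':1, 't':1, 'u':1, 'w':1
C (first-col start): C('$')=0, C('q')=1, C('s')=2, C('t')=3, C('u')=4, C('w')=5
L[0]='w': occ=0, LF[0]=C('w')+0=5+0=5
L[1]='$': occ=0, LF[1]=C('$')+0=0+0=0
L[2]='t': occ=0, LF[2]=C('t')+0=3+0=3
L[3]='q': occ=0, LF[3]=C('q')+0=1+0=1
L[4]='s': occ=0, LF[4]=C('s')+0=2+0=2
L[5]='u': occ=0, LF[5]=C('u')+0=4+0=4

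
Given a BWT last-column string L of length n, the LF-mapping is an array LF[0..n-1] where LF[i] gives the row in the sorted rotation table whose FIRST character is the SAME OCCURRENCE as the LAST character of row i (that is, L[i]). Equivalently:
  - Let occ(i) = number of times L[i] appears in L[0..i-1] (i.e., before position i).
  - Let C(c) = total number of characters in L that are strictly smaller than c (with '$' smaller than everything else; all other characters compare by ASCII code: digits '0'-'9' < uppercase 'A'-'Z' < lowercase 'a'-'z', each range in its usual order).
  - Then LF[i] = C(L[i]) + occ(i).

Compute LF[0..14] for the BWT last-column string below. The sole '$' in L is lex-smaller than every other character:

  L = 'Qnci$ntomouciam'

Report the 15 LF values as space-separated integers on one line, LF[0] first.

Char counts: '$':1, 'Q':1, 'a':1, 'c':2, 'i':2, 'm':2, 'n':2, 'o':2, 't':1, 'u':1
C (first-col start): C('$')=0, C('Q')=1, C('a')=2, C('c')=3, C('i')=5, C('m')=7, C('n')=9, C('o')=11, C('t')=13, C('u')=14
L[0]='Q': occ=0, LF[0]=C('Q')+0=1+0=1
L[1]='n': occ=0, LF[1]=C('n')+0=9+0=9
L[2]='c': occ=0, LF[2]=C('c')+0=3+0=3
L[3]='i': occ=0, LF[3]=C('i')+0=5+0=5
L[4]='$': occ=0, LF[4]=C('$')+0=0+0=0
L[5]='n': occ=1, LF[5]=C('n')+1=9+1=10
L[6]='t': occ=0, LF[6]=C('t')+0=13+0=13
L[7]='o': occ=0, LF[7]=C('o')+0=11+0=11
L[8]='m': occ=0, LF[8]=C('m')+0=7+0=7
L[9]='o': occ=1, LF[9]=C('o')+1=11+1=12
L[10]='u': occ=0, LF[10]=C('u')+0=14+0=14
L[11]='c': occ=1, LF[11]=C('c')+1=3+1=4
L[12]='i': occ=1, LF[12]=C('i')+1=5+1=6
L[13]='a': occ=0, LF[13]=C('a')+0=2+0=2
L[14]='m': occ=1, LF[14]=C('m')+1=7+1=8

Answer: 1 9 3 5 0 10 13 11 7 12 14 4 6 2 8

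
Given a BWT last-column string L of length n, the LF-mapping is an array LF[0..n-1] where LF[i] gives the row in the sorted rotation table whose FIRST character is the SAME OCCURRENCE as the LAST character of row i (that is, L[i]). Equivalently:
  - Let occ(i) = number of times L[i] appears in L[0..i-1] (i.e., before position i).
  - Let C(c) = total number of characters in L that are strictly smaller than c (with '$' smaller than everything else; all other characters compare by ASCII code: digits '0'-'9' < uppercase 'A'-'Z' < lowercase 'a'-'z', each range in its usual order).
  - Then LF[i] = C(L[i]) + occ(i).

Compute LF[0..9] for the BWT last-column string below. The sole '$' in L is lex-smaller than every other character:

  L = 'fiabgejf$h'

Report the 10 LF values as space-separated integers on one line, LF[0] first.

Char counts: '$':1, 'a':1, 'b':1, 'e':1, 'f':2, 'g':1, 'h':1, 'i':1, 'j':1
C (first-col start): C('$')=0, C('a')=1, C('b')=2, C('e')=3, C('f')=4, C('g')=6, C('h')=7, C('i')=8, C('j')=9
L[0]='f': occ=0, LF[0]=C('f')+0=4+0=4
L[1]='i': occ=0, LF[1]=C('i')+0=8+0=8
L[2]='a': occ=0, LF[2]=C('a')+0=1+0=1
L[3]='b': occ=0, LF[3]=C('b')+0=2+0=2
L[4]='g': occ=0, LF[4]=C('g')+0=6+0=6
L[5]='e': occ=0, LF[5]=C('e')+0=3+0=3
L[6]='j': occ=0, LF[6]=C('j')+0=9+0=9
L[7]='f': occ=1, LF[7]=C('f')+1=4+1=5
L[8]='$': occ=0, LF[8]=C('$')+0=0+0=0
L[9]='h': occ=0, LF[9]=C('h')+0=7+0=7

Answer: 4 8 1 2 6 3 9 5 0 7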